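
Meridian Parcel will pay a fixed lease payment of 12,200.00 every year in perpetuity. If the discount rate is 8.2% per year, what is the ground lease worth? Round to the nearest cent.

148780.49

Level perpetuity: PV = C / r = 12,200.00 / 0.082 = 148,780.49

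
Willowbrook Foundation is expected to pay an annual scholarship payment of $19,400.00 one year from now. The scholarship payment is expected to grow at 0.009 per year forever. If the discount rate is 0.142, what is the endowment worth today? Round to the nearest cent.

Growing perpetuity: P = D₁ / (r − g) = $19,400.0000 / (0.142 − 0.009) = $145,864.66

$145864.66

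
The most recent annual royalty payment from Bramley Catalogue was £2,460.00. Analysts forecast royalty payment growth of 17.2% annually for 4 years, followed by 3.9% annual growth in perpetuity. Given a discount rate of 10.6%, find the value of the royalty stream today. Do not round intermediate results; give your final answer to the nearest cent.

D_1 = 2883.12000
D_2 = 3379.01664
D_3 = 3960.20750
D_4 = 4641.36319
Terminal value at year 4: TV = D_4×(1+g_2)/(r−g_2) = 4822.37636/0.067 = 71975.76652
P_0 = D_1/(1+r)^1 + D_2/(1+r)^2 + D_3/(1+r)^3 + D_4/(1+r)^4 + TV/(1+r)^4
    = 2606.79928 + 2762.35873 + 2927.20111 + 3101.88038 + 48102.29427 = 59500.53376

£59500.53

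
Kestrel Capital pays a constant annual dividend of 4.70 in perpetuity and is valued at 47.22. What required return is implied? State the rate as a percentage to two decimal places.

P = C/r ⇒ r = C/P = 4.70/47.22 = 0.099534

9.95%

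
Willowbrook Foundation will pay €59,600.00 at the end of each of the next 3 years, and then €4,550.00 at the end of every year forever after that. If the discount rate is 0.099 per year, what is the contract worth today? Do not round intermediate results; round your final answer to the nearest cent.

€183102.17

PV of 3-year annuity: €59,600.00 × [1 − (1+0.099)^−3] / 0.099 = 148477.70386
Perpetuity value at year 3: €4,550.00 / 0.099 = 45959.59596
PV of perpetuity: 45959.59596 / (1+0.099)^3 = 34624.46924
Total PV = 148477.70386 + 34624.46924 = 183102.17310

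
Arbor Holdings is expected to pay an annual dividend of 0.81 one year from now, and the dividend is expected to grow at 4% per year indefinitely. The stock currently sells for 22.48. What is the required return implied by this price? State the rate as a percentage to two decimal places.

P = D₁/(r − g) ⇒ r = D₁/P + g = 0.8100/22.48 + 0.04 = 0.036032 + 0.04 = 0.076032

7.60%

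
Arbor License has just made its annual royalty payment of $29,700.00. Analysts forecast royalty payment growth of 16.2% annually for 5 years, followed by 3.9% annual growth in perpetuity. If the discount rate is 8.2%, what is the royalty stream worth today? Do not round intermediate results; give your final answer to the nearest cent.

$1210046.38

D_1 = 34511.40000
D_2 = 40102.24680
D_3 = 46598.81078
D_4 = 54147.81813
D_5 = 62919.76466
Terminal value at year 5: TV = D_5×(1+g_2)/(r−g_2) = 65373.63549/0.043 = 1520317.10435
P_0 = D_1/(1+r)^1 + D_2/(1+r)^2 + D_3/(1+r)^3 + D_4/(1+r)^4 + D_5/(1+r)^5 + TV/(1+r)^5
    = 31895.93346 + 34254.22798 + 36786.88809 + 39506.80588 + 42427.82665 + 1025174.69505 = 1210046.37710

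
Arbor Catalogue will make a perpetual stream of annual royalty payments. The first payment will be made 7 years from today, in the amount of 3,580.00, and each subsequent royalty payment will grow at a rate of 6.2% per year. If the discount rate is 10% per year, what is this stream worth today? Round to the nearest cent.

Value at end of year 6: C₁ / (r − g) = 3,580.00 / (0.1 − 0.062) = 94,210.5263
Discount to today: PV = 94,210.5263 / (1 + 0.1)^6 = 94,210.5263 / 1.771561 = 53,179.39

53179.39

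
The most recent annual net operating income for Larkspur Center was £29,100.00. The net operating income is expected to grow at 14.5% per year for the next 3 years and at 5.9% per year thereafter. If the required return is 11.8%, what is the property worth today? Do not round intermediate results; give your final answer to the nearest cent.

D_1 = 33319.50000
D_2 = 38150.82750
D_3 = 43682.69749
Terminal value at year 3: TV = D_3×(1+g_2)/(r−g_2) = 46259.97664/0.059 = 784067.40067
P_0 = D_1/(1+r)^1 + D_2/(1+r)^2 + D_3/(1+r)^3 + TV/(1+r)^3
    = 29802.77281 + 30522.51777 + 31259.64476 + 561084.13228 = 652669.06762

£652669.07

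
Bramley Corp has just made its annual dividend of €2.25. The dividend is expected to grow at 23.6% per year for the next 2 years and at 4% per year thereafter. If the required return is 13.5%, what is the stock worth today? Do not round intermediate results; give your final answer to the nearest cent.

D_1 = 2.78100
D_2 = 3.43732
Terminal value at year 2: TV = D_2×(1+g_2)/(r−g_2) = 3.57481/0.095 = 37.62956
P_0 = D_1/(1+r)^1 + D_2/(1+r)^2 + TV/(1+r)^2
    = 2.45022 + 2.66826 + 29.21040 = 34.32888

€34.33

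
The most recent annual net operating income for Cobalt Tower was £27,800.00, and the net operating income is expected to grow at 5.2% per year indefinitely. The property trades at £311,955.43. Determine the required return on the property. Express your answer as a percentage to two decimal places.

14.57%

D₁ = £27,800.00 × 1.052 = £29,245.6000
P = D₁/(r − g) ⇒ r = D₁/P + g = £29,245.6000/£311,955.43 + 0.052 = 0.093749 + 0.052 = 0.145749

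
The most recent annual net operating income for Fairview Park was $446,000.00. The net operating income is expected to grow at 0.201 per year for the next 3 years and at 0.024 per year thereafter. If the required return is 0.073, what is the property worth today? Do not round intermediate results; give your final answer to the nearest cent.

D_1 = 535646.00000
D_2 = 643310.84600
D_3 = 772616.32605
Terminal value at year 3: TV = D_3×(1+g_2)/(r−g_2) = 791159.11787/0.049 = 16146104.44635
P_0 = D_1/(1+r)^1 + D_2/(1+r)^2 + D_3/(1+r)^3 + TV/(1+r)^3
    = 499204.10065 + 558755.00921 + 625409.84722 + 13069789.46018 = 14753158.41726

$14753158.42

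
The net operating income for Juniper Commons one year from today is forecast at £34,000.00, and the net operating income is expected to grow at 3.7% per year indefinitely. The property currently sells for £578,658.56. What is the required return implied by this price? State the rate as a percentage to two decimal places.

9.58%

P = D₁/(r − g) ⇒ r = D₁/P + g = £34,000.0000/£578,658.56 + 0.037 = 0.058757 + 0.037 = 0.095757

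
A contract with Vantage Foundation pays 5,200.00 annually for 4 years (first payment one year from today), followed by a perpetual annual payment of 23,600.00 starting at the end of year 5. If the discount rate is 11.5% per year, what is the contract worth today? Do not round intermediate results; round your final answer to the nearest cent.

PV of 4-year annuity: 5,200.00 × [1 − (1+0.115)^−4] / 0.115 = 15961.99176
Perpetuity value at year 4: 23,600.00 / 0.115 = 205217.39130
PV of perpetuity: 205217.39130 / (1+0.115)^4 = 132774.50564
Total PV = 15961.99176 + 132774.50564 = 148736.49740

148736.50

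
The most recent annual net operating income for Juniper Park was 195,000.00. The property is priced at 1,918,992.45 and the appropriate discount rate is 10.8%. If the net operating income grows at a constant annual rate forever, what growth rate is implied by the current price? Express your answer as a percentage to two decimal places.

P = D₀(1+g)/(r−g) ⇒ P(r−g) = D₀(1+g) ⇒ g(P+D₀) = P·r − D₀
g = (P·r − D₀)/(P + D₀) = (1,918,992.45×0.108 − 195,000.00) / (1,918,992.45 + 195,000.00) = 0.005795

0.58%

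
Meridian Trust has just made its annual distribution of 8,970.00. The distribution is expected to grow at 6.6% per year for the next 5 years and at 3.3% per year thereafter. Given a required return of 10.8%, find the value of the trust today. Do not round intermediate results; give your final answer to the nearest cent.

D_1 = 9562.02000
D_2 = 10193.11332
D_3 = 10865.85880
D_4 = 11583.00548
D_5 = 12347.48384
Terminal value at year 5: TV = D_5×(1+g_2)/(r−g_2) = 12754.95081/0.075 = 170066.01078
P_0 = D_1/(1+r)^1 + D_2/(1+r)^2 + D_3/(1+r)^3 + D_4/(1+r)^4 + D_5/(1+r)^5 + TV/(1+r)^5
    = 8629.98195 + 8302.85267 + 7988.12360 + 7685.32469 + 7394.00372 + 101840.07786 = 141840.36448

141840.36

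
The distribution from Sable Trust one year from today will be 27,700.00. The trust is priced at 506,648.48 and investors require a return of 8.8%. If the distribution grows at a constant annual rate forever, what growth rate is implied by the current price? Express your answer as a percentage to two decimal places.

3.33%

P = D₁/(r−g) ⇒ g = r − D₁/P = 0.088 − 27,700.00/506,648.48 = 0.033327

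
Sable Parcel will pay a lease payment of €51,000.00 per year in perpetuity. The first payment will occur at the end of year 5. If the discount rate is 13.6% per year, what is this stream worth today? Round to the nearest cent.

Value at end of year 4: C / r = €51,000.00 / 0.136 = €375,000.0000
Discount to today: PV = €375,000.0000 / (1 + 0.136)^4 = €375,000.0000 / 1.665380 = €225,173.84

€225173.84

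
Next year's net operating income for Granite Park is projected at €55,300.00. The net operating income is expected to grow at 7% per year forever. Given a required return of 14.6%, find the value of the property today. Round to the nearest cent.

€727631.58

Growing perpetuity: P = D₁ / (r − g) = €55,300.0000 / (0.146 − 0.07) = €727,631.58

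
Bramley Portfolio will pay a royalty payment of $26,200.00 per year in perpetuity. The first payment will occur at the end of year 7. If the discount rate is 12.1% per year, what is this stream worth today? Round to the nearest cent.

Value at end of year 6: C / r = $26,200.00 / 0.121 = $216,528.9256
Discount to today: PV = $216,528.9256 / (1 + 0.121)^6 = $216,528.9256 / 1.984420 = $109,114.44

$109114.44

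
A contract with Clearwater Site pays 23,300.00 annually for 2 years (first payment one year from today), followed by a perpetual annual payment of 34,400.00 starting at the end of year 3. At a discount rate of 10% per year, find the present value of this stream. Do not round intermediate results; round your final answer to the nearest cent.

324735.54

PV of 2-year annuity: 23,300.00 × [1 − (1+0.1)^−2] / 0.1 = 40438.01653
Perpetuity value at year 2: 34,400.00 / 0.1 = 344000.00000
PV of perpetuity: 344000.00000 / (1+0.1)^2 = 284297.52066
Total PV = 40438.01653 + 284297.52066 = 324735.53719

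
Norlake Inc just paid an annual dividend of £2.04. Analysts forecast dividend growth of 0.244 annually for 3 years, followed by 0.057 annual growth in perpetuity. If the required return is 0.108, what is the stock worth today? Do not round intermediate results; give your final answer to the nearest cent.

D_1 = 2.53776
D_2 = 3.15697
D_3 = 3.92727
Terminal value at year 3: TV = D_3×(1+g_2)/(r−g_2) = 4.15113/0.051 = 81.39470
P_0 = D_1/(1+r)^1 + D_2/(1+r)^2 + D_3/(1+r)^3 + TV/(1+r)^3
    = 2.29040 + 2.57153 + 2.88717 + 59.83797 = 67.58706

£67.59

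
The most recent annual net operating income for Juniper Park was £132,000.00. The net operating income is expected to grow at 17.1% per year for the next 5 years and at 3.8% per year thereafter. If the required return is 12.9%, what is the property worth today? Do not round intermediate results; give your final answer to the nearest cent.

D_1 = 154572.00000
D_2 = 181003.81200
D_3 = 211955.46385
D_4 = 248199.84817
D_5 = 290642.02221
Terminal value at year 5: TV = D_5×(1+g_2)/(r−g_2) = 301686.41905/0.091 = 3315235.37420
P_0 = D_1/(1+r)^1 + D_2/(1+r)^2 + D_3/(1+r)^3 + D_4/(1+r)^4 + D_5/(1+r)^5 + TV/(1+r)^5
    = 136910.54030 + 142003.75792 + 147286.44865 + 152765.66109 + 158448.70605 + 1807359.96575 = 2544775.07977

£2544775.08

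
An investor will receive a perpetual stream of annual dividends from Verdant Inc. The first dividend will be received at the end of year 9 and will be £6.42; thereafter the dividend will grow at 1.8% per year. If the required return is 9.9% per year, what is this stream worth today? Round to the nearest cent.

Value at end of year 8: C₁ / (r − g) = £6.42 / (0.099 − 0.018) = £79.2593
Discount to today: PV = £79.2593 / (1 + 0.099)^8 = £79.2593 / 2.128049 = £37.25

£37.25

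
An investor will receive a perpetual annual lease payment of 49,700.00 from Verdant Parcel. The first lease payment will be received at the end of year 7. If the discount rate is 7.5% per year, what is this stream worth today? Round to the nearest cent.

Value at end of year 6: C / r = 49,700.00 / 0.075 = 662,666.6667
Discount to today: PV = 662,666.6667 / (1 + 0.075)^6 = 662,666.6667 / 1.543302 = 429,382.50

429382.50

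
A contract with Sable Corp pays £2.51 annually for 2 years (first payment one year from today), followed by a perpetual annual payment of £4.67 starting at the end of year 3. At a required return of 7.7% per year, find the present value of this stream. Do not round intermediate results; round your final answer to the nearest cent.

£56.78

PV of 2-year annuity: £2.51 × [1 − (1+0.077)^−2] / 0.077 = 4.49447
Perpetuity value at year 2: £4.67 / 0.077 = 60.64935
PV of perpetuity: 60.64935 / (1+0.077)^2 = 52.28712
Total PV = 4.49447 + 52.28712 = 56.78160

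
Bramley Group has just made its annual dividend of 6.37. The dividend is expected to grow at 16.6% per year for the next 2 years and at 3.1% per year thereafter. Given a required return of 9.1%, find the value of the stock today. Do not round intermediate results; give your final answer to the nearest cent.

D_1 = 7.42742
D_2 = 8.66037
Terminal value at year 2: TV = D_2×(1+g_2)/(r−g_2) = 8.92884/0.06 = 148.81405
P_0 = D_1/(1+r)^1 + D_2/(1+r)^2 + TV/(1+r)^2
    = 6.80790 + 7.27591 + 125.02430 = 139.10811

139.11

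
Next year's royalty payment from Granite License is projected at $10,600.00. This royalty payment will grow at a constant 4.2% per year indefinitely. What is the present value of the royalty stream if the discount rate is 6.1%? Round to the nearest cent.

$557894.74

Growing perpetuity: P = D₁ / (r − g) = $10,600.0000 / (0.061 − 0.042) = $557,894.74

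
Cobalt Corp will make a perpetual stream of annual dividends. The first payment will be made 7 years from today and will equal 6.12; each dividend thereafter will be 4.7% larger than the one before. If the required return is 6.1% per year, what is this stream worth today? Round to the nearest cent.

Value at end of year 6: C₁ / (r − g) = 6.12 / (0.061 − 0.047) = 437.1429
Discount to today: PV = 437.1429 / (1 + 0.061)^6 = 437.1429 / 1.426567 = 306.43

306.43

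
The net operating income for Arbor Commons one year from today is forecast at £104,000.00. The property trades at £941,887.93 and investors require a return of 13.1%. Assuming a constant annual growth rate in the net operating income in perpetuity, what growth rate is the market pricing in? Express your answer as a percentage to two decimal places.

P = D₁/(r−g) ⇒ g = r − D₁/P = 0.131 − £104,000.00/£941,887.93 = 0.020583

2.06%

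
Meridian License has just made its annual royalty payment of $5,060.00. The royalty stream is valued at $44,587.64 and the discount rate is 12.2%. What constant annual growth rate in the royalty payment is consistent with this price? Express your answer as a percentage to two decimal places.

0.76%

P = D₀(1+g)/(r−g) ⇒ P(r−g) = D₀(1+g) ⇒ g(P+D₀) = P·r − D₀
g = (P·r − D₀)/(P + D₀) = ($44,587.64×0.122 − $5,060.00) / ($44,587.64 + $5,060.00) = 0.007648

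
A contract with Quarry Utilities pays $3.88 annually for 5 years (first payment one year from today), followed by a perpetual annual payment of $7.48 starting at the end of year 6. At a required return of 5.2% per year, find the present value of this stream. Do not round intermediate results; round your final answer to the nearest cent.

$128.35

PV of 5-year annuity: $3.88 × [1 − (1+0.052)^−5] / 0.052 = 16.70590
Perpetuity value at year 5: $7.48 / 0.052 = 143.84615
PV of perpetuity: 143.84615 / (1+0.052)^5 = 111.63993
Total PV = 16.70590 + 111.63993 = 128.34583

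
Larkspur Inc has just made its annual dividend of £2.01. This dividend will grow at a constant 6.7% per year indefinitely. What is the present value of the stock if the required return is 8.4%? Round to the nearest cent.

D₁ = D₀ × (1 + g) = £2.01 × 1.067 = £2.1447
Growing perpetuity: P = D₁ / (r − g) = £2.1447 / (0.084 − 0.067) = £126.16

£126.16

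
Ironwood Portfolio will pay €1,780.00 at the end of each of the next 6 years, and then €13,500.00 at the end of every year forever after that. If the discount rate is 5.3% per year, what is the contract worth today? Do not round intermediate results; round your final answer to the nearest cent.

PV of 6-year annuity: €1,780.00 × [1 − (1+0.053)^−6] / 0.053 = 8948.69519
Perpetuity value at year 6: €13,500.00 / 0.053 = 254716.98113
PV of perpetuity: 254716.98113 / (1+0.053)^6 = 186847.66365
Total PV = 8948.69519 + 186847.66365 = 195796.35884

€195796.36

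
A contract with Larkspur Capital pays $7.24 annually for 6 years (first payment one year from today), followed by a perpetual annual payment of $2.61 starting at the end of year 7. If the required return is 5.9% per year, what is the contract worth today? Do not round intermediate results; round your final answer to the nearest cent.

PV of 6-year annuity: $7.24 × [1 − (1+0.059)^−6] / 0.059 = 35.71356
Perpetuity value at year 6: $2.61 / 0.059 = 44.23729
PV of perpetuity: 44.23729 / (1+0.059)^6 = 31.36265
Total PV = 35.71356 + 31.36265 = 67.07621

$67.08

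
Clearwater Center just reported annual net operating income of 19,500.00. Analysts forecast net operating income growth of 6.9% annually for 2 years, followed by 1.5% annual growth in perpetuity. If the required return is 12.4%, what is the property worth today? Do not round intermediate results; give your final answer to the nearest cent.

D_1 = 20845.50000
D_2 = 22283.83950
Terminal value at year 2: TV = D_2×(1+g_2)/(r−g_2) = 22618.09709/0.109 = 207505.47791
P_0 = D_1/(1+r)^1 + D_2/(1+r)^2 + TV/(1+r)^2
    = 18545.81851 + 17638.32739 + 164246.81007 = 200430.95596

200430.96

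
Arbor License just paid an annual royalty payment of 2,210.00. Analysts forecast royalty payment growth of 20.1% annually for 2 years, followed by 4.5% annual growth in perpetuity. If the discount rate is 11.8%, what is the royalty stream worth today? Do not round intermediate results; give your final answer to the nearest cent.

D_1 = 2654.21000
D_2 = 3187.70621
Terminal value at year 2: TV = D_2×(1+g_2)/(r−g_2) = 3331.15299/0.073 = 45632.23273
P_0 = D_1/(1+r)^1 + D_2/(1+r)^2 + TV/(1+r)^2
    = 2374.06977 + 2550.32003 + 36508.00587 = 41432.39567

41432.40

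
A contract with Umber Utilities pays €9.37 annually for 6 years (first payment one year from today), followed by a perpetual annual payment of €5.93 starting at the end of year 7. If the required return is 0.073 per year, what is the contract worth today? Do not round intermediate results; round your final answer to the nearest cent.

PV of 6-year annuity: €9.37 × [1 − (1+0.073)^−6] / 0.073 = 44.25183
Perpetuity value at year 6: €5.93 / 0.073 = 81.23288
PV of perpetuity: 81.23288 / (1+0.073)^6 = 53.22719
Total PV = 44.25183 + 53.22719 = 97.47901

€97.48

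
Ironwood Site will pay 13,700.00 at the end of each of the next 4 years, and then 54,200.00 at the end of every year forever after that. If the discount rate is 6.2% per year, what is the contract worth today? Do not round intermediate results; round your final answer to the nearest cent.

PV of 4-year annuity: 13,700.00 × [1 − (1+0.062)^−4] / 0.062 = 47255.34587
Perpetuity value at year 4: 54,200.00 / 0.062 = 874193.54839
PV of perpetuity: 874193.54839 / (1+0.062)^4 = 687241.74209
Total PV = 47255.34587 + 687241.74209 = 734497.08796

734497.09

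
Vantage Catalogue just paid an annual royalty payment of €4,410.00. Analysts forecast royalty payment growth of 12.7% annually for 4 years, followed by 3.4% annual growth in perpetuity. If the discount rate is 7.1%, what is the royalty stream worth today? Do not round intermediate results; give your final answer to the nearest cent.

€171180.33

D_1 = 4970.07000
D_2 = 5601.26889
D_3 = 6312.63004
D_4 = 7114.33405
Terminal value at year 4: TV = D_4×(1+g_2)/(r−g_2) = 7356.22141/0.037 = 198816.79491
P_0 = D_1/(1+r)^1 + D_2/(1+r)^2 + D_3/(1+r)^3 + D_4/(1+r)^4 + TV/(1+r)^4
    = 4640.58824 + 4883.23337 + 5138.56584 + 5407.24902 + 151110.68873 = 171180.32519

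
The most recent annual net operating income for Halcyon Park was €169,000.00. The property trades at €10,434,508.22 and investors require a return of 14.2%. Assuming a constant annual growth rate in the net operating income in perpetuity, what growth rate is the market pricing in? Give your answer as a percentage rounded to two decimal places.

12.38%

P = D₀(1+g)/(r−g) ⇒ P(r−g) = D₀(1+g) ⇒ g(P+D₀) = P·r − D₀
g = (P·r − D₀)/(P + D₀) = (€10,434,508.22×0.142 − €169,000.00) / (€10,434,508.22 + €169,000.00) = 0.123799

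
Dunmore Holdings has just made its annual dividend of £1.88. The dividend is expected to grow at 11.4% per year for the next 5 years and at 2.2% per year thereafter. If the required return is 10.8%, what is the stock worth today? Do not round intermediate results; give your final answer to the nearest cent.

£32.51

D_1 = 2.09432
D_2 = 2.33307
D_3 = 2.59904
D_4 = 2.89533
D_5 = 3.22540
Terminal value at year 5: TV = D_5×(1+g_2)/(r−g_2) = 3.29636/0.086 = 38.32977
P_0 = D_1/(1+r)^1 + D_2/(1+r)^2 + D_3/(1+r)^3 + D_4/(1+r)^4 + D_5/(1+r)^5 + TV/(1+r)^5
    = 1.89018 + 1.90042 + 1.91071 + 1.92105 + 1.93146 + 22.95289 = 32.50671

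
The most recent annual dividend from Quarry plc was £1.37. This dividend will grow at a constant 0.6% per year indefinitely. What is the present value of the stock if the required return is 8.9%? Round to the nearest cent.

D₁ = D₀ × (1 + g) = £1.37 × 1.006 = £1.3782
Growing perpetuity: P = D₁ / (r − g) = £1.3782 / (0.089 − 0.006) = £16.61

£16.61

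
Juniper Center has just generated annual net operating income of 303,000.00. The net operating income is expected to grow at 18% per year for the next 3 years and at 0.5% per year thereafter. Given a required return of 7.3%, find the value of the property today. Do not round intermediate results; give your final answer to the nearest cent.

D_1 = 357540.00000
D_2 = 421897.20000
D_3 = 497838.69600
Terminal value at year 3: TV = D_3×(1+g_2)/(r−g_2) = 500327.88948/0.068 = 7357763.08059
P_0 = D_1/(1+r)^1 + D_2/(1+r)^2 + D_3/(1+r)^3 + TV/(1+r)^3
    = 333215.28425 + 366443.64904 + 402985.55998 + 5955889.52622 = 7058534.01948

7058534.02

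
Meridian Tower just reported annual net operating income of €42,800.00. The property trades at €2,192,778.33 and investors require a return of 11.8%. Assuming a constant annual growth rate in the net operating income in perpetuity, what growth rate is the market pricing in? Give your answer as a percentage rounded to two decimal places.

9.66%

P = D₀(1+g)/(r−g) ⇒ P(r−g) = D₀(1+g) ⇒ g(P+D₀) = P·r − D₀
g = (P·r − D₀)/(P + D₀) = (€2,192,778.33×0.118 − €42,800.00) / (€2,192,778.33 + €42,800.00) = 0.096596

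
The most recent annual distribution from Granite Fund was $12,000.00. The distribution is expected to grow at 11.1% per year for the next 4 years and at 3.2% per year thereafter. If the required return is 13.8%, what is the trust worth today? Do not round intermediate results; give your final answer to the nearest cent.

D_1 = 13332.00000
D_2 = 14811.85200
D_3 = 16455.96757
D_4 = 18282.57997
Terminal value at year 4: TV = D_4×(1+g_2)/(r−g_2) = 18867.62253/0.106 = 177996.43898
P_0 = D_1/(1+r)^1 + D_2/(1+r)^2 + D_3/(1+r)^3 + D_4/(1+r)^4 + TV/(1+r)^4
    = 11715.28998 + 11437.33495 + 11165.97463 + 10901.05256 + 106131.00227 = 151350.65439

$151350.65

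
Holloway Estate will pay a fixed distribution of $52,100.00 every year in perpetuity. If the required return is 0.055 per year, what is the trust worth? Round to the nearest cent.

Level perpetuity: PV = C / r = $52,100.00 / 0.055 = $947,272.73

$947272.73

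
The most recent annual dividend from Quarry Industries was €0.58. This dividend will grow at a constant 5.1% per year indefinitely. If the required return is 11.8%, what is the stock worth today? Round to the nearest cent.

€9.10

D₁ = D₀ × (1 + g) = €0.58 × 1.051 = €0.6096
Growing perpetuity: P = D₁ / (r − g) = €0.6096 / (0.118 − 0.051) = €9.10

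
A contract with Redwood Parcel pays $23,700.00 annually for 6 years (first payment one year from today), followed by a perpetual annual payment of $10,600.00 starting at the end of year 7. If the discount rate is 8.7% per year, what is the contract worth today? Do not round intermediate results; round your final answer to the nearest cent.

PV of 6-year annuity: $23,700.00 × [1 − (1+0.087)^−6] / 0.087 = 107273.96474
Perpetuity value at year 6: $10,600.00 / 0.087 = 121839.08046
PV of perpetuity: 121839.08046 / (1+0.087)^6 = 73860.00762
Total PV = 107273.96474 + 73860.00762 = 181133.97236

$181133.97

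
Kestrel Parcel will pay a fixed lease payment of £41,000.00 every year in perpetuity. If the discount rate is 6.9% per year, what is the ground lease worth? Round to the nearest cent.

Level perpetuity: PV = C / r = £41,000.00 / 0.069 = £594,202.90

£594202.90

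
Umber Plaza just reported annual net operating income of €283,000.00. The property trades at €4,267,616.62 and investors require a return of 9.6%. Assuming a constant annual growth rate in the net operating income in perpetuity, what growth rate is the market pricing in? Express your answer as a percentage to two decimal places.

P = D₀(1+g)/(r−g) ⇒ P(r−g) = D₀(1+g) ⇒ g(P+D₀) = P·r − D₀
g = (P·r − D₀)/(P + D₀) = (€4,267,616.62×0.096 − €283,000.00) / (€4,267,616.62 + €283,000.00) = 0.027840

2.78%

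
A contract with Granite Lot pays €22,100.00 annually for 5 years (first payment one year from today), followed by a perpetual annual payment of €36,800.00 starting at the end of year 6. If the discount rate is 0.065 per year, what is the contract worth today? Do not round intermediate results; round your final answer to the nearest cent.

€505065.36

PV of 5-year annuity: €22,100.00 × [1 − (1+0.065)^−5] / 0.065 = 91840.51558
Perpetuity value at year 5: €36,800.00 / 0.065 = 566153.84615
PV of perpetuity: 566153.84615 / (1+0.065)^5 = 413224.84283
Total PV = 91840.51558 + 413224.84283 = 505065.35841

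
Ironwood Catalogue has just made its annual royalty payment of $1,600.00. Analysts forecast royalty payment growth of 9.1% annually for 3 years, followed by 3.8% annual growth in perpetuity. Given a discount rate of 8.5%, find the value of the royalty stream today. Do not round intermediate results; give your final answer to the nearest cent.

$40778.92

D_1 = 1745.60000
D_2 = 1904.44960
D_3 = 2077.75451
Terminal value at year 3: TV = D_3×(1+g_2)/(r−g_2) = 2156.70919/0.047 = 45887.42947
P_0 = D_1/(1+r)^1 + D_2/(1+r)^2 + D_3/(1+r)^3 + TV/(1+r)^3
    = 1608.84793 + 1617.74478 + 1626.69084 + 35925.64015 = 40778.92369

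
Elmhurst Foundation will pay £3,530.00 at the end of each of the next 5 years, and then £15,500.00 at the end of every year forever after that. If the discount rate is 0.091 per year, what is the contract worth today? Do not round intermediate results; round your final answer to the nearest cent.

PV of 5-year annuity: £3,530.00 × [1 − (1+0.091)^−5] / 0.091 = 13694.91672
Perpetuity value at year 5: £15,500.00 / 0.091 = 170329.67033
PV of perpetuity: 170329.67033 / (1+0.091)^5 = 110196.18334
Total PV = 13694.91672 + 110196.18334 = 123891.10005

£123891.10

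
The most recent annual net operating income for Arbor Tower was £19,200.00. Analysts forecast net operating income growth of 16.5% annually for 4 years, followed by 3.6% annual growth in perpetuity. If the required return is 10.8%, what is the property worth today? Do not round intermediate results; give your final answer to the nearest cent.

D_1 = 22368.00000
D_2 = 26058.72000
D_3 = 30358.40880
D_4 = 35367.54625
Terminal value at year 4: TV = D_4×(1+g_2)/(r−g_2) = 36640.77792/0.072 = 508899.69329
P_0 = D_1/(1+r)^1 + D_2/(1+r)^2 + D_3/(1+r)^3 + D_4/(1+r)^4 + TV/(1+r)^4
    = 20187.72563 + 21226.26386 + 22318.22870 + 23466.36863 + 337654.97078 = 424853.55760

£424853.56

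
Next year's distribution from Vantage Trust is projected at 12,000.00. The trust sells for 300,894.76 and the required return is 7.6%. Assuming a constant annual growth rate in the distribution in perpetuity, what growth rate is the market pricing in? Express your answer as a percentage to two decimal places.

P = D₁/(r−g) ⇒ g = r − D₁/P = 0.076 − 12,000.00/300,894.76 = 0.036119

3.61%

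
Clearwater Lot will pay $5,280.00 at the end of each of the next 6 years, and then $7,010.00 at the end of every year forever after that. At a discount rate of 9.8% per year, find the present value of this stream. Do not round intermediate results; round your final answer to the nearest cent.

$63951.64

PV of 6-year annuity: $5,280.00 × [1 − (1+0.098)^−6] / 0.098 = 23131.18406
Perpetuity value at year 6: $7,010.00 / 0.098 = 71530.61224
PV of perpetuity: 71530.61224 / (1+0.098)^6 = 40820.46067
Total PV = 23131.18406 + 40820.46067 = 63951.64474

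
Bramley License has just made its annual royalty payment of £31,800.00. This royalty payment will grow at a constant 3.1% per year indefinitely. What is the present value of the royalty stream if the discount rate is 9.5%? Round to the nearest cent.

£512278.13

D₁ = D₀ × (1 + g) = £31,800.00 × 1.031 = £32,785.8000
Growing perpetuity: P = D₁ / (r − g) = £32,785.8000 / (0.095 − 0.031) = £512,278.13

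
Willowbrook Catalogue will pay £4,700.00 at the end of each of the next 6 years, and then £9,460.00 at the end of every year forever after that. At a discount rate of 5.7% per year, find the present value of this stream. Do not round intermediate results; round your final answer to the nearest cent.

£142336.19

PV of 6-year annuity: £4,700.00 × [1 − (1+0.057)^−6] / 0.057 = 23330.87832
Perpetuity value at year 6: £9,460.00 / 0.057 = 165964.91228
PV of perpetuity: 165964.91228 / (1+0.057)^6 = 119005.31463
Total PV = 23330.87832 + 119005.31463 = 142336.19296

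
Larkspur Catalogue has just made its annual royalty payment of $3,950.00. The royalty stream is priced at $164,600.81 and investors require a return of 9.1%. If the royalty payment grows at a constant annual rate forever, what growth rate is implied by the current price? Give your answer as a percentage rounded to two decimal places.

P = D₀(1+g)/(r−g) ⇒ P(r−g) = D₀(1+g) ⇒ g(P+D₀) = P·r − D₀
g = (P·r − D₀)/(P + D₀) = ($164,600.81×0.091 − $3,950.00) / ($164,600.81 + $3,950.00) = 0.065432

6.54%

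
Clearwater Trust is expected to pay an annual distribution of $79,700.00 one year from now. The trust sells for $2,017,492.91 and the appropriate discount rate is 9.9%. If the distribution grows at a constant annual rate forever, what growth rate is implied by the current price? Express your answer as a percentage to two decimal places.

P = D₁/(r−g) ⇒ g = r − D₁/P = 0.099 − $79,700.00/$2,017,492.91 = 0.059496

5.95%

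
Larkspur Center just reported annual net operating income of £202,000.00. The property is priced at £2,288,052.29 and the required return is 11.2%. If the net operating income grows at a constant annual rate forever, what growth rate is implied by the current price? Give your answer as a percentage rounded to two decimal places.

P = D₀(1+g)/(r−g) ⇒ P(r−g) = D₀(1+g) ⇒ g(P+D₀) = P·r − D₀
g = (P·r − D₀)/(P + D₀) = (£2,288,052.29×0.112 − £202,000.00) / (£2,288,052.29 + £202,000.00) = 0.021791

2.18%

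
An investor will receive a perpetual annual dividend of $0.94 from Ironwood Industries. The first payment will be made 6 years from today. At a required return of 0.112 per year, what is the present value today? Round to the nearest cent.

Value at end of year 5: C / r = $0.94 / 0.112 = $8.3929
Discount to today: PV = $8.3929 / (1 + 0.112)^5 = $8.3929 / 1.700294 = $4.94

$4.94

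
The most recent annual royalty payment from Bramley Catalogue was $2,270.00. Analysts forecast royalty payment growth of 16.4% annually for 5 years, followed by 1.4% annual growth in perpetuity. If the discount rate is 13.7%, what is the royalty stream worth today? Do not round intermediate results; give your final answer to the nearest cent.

D_1 = 2642.28000
D_2 = 3075.61392
D_3 = 3580.01460
D_4 = 4167.13700
D_5 = 4850.54747
Terminal value at year 5: TV = D_5×(1+g_2)/(r−g_2) = 4918.45513/0.123 = 39987.44008
P_0 = D_1/(1+r)^1 + D_2/(1+r)^2 + D_3/(1+r)^3 + D_4/(1+r)^4 + D_5/(1+r)^5 + TV/(1+r)^5
    = 2323.90501 + 2379.09009 + 2435.58564 + 2493.42276 + 2552.63333 + 21043.66012 = 33228.29696

$33228.30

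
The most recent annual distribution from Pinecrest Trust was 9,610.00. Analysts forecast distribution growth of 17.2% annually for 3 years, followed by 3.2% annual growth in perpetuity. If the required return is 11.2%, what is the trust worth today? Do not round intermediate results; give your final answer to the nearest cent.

D_1 = 11262.92000
D_2 = 13200.14224
D_3 = 15470.56671
Terminal value at year 3: TV = D_3×(1+g_2)/(r−g_2) = 15965.62484/0.08 = 199570.31050
P_0 = D_1/(1+r)^1 + D_2/(1+r)^2 + D_3/(1+r)^3 + TV/(1+r)^3
    = 10128.52518 + 10675.02834 + 11251.01907 + 145138.14606 = 177192.71865

177192.72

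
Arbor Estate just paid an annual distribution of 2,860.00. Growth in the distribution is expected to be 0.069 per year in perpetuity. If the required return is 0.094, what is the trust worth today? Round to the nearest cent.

D₁ = D₀ × (1 + g) = 2,860.00 × 1.069 = 3,057.3400
Growing perpetuity: P = D₁ / (r − g) = 3,057.3400 / (0.094 − 0.069) = 122,293.60

122293.60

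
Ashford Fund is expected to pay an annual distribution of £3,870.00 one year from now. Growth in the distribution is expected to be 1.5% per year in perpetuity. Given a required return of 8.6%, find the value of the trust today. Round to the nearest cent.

£54507.04

Growing perpetuity: P = D₁ / (r − g) = £3,870.0000 / (0.086 − 0.015) = £54,507.04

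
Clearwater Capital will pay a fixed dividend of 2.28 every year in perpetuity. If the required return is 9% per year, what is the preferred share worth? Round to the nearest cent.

Level perpetuity: PV = C / r = 2.28 / 0.09 = 25.33

25.33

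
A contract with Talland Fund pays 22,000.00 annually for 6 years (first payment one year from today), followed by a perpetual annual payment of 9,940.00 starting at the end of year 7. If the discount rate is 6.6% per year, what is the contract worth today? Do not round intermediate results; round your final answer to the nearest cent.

PV of 6-year annuity: 22,000.00 × [1 − (1+0.066)^−6] / 0.066 = 106171.42045
Perpetuity value at year 6: 9,940.00 / 0.066 = 150606.06061
PV of perpetuity: 150606.06061 / (1+0.066)^6 = 102635.88246
Total PV = 106171.42045 + 102635.88246 = 208807.30291

208807.30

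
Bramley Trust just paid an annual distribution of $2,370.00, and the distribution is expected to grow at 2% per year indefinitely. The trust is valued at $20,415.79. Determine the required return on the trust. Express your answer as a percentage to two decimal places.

13.84%

D₁ = $2,370.00 × 1.02 = $2,417.4000
P = D₁/(r − g) ⇒ r = D₁/P + g = $2,417.4000/$20,415.79 + 0.02 = 0.118408 + 0.02 = 0.138408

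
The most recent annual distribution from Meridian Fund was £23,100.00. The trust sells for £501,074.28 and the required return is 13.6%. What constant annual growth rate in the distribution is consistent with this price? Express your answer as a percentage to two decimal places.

P = D₀(1+g)/(r−g) ⇒ P(r−g) = D₀(1+g) ⇒ g(P+D₀) = P·r − D₀
g = (P·r − D₀)/(P + D₀) = (£501,074.28×0.136 − £23,100.00) / (£501,074.28 + £23,100.00) = 0.085937

8.59%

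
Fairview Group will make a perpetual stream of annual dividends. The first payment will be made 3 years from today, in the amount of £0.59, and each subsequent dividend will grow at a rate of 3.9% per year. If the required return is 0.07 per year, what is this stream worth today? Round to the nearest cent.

£16.62

Value at end of year 2: C₁ / (r − g) = £0.59 / (0.07 − 0.039) = £19.0323
Discount to today: PV = £19.0323 / (1 + 0.07)^2 = £19.0323 / 1.144900 = £16.62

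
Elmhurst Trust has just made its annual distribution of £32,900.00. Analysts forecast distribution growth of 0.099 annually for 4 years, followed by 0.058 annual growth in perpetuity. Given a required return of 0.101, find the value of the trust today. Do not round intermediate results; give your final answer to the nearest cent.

D_1 = 36157.10000
D_2 = 39736.65290
D_3 = 43670.58154
D_4 = 47993.96911
Terminal value at year 4: TV = D_4×(1+g_2)/(r−g_2) = 50777.61932/0.043 = 1180874.86785
P_0 = D_1/(1+r)^1 + D_2/(1+r)^2 + D_3/(1+r)^3 + D_4/(1+r)^4 + TV/(1+r)^4
    = 32840.23615 + 32780.58086 + 32721.03394 + 32661.59518 + 803627.15593 = 934630.60207

£934630.60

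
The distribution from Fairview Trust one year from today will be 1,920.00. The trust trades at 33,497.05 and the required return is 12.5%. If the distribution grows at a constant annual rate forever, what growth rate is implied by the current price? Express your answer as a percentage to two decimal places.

P = D₁/(r−g) ⇒ g = r − D₁/P = 0.125 − 1,920.00/33,497.05 = 0.067682

6.77%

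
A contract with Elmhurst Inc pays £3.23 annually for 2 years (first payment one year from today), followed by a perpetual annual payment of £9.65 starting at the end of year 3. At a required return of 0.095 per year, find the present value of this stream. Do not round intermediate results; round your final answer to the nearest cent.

PV of 2-year annuity: £3.23 × [1 − (1+0.095)^−2] / 0.095 = 5.64363
Perpetuity value at year 2: £9.65 / 0.095 = 101.57895
PV of perpetuity: 101.57895 / (1+0.095)^2 = 84.71796
Total PV = 5.64363 + 84.71796 = 90.36158

£90.36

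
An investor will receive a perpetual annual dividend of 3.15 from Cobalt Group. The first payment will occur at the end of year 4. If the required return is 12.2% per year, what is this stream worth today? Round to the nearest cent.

18.28

Value at end of year 3: C / r = 3.15 / 0.122 = 25.8197
Discount to today: PV = 25.8197 / (1 + 0.122)^3 = 25.8197 / 1.412468 = 18.28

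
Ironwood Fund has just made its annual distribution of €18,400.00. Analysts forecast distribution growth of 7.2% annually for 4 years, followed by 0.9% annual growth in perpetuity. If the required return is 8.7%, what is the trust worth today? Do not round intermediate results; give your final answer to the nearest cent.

D_1 = 19724.80000
D_2 = 21144.98560
D_3 = 22667.42456
D_4 = 24299.47913
Terminal value at year 4: TV = D_4×(1+g_2)/(r−g_2) = 24518.17444/0.078 = 314335.56979
P_0 = D_1/(1+r)^1 + D_2/(1+r)^2 + D_3/(1+r)^3 + D_4/(1+r)^4 + TV/(1+r)^4
    = 18146.09016 + 17895.68413 + 17648.73357 + 17405.19078 + 225151.76283 = 296247.46147

€296247.46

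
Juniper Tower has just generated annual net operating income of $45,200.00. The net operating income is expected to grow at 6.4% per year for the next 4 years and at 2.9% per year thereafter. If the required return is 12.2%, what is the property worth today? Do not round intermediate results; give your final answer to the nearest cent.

D_1 = 48092.80000
D_2 = 51170.73920
D_3 = 54445.66651
D_4 = 57930.18917
Terminal value at year 4: TV = D_4×(1+g_2)/(r−g_2) = 59610.16465/0.093 = 640969.51238
P_0 = D_1/(1+r)^1 + D_2/(1+r)^2 + D_3/(1+r)^3 + D_4/(1+r)^4 + TV/(1+r)^4
    = 42863.45811 + 40647.70003 + 38546.48202 + 36553.88313 + 404451.02946 = 563062.55275

$563062.55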